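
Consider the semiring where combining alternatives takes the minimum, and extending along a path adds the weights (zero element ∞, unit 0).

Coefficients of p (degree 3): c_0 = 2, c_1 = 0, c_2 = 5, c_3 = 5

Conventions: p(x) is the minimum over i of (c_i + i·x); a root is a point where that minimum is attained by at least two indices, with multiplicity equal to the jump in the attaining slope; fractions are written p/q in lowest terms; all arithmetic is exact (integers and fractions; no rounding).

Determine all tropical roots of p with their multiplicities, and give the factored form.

hull edge (i=0, c=2) to (i=1, c=0): slope -2, span 1
hull edge (i=1, c=0) to (i=3, c=5): slope 5/2, span 2
Factored form: p(x) = 5 ⊗ (x ⊕ (-5/2)) ⊗ (x ⊕ (-5/2)) ⊗ (x ⊕ 2)
Answer: roots = -5/2 (mult 2), 2 (mult 1)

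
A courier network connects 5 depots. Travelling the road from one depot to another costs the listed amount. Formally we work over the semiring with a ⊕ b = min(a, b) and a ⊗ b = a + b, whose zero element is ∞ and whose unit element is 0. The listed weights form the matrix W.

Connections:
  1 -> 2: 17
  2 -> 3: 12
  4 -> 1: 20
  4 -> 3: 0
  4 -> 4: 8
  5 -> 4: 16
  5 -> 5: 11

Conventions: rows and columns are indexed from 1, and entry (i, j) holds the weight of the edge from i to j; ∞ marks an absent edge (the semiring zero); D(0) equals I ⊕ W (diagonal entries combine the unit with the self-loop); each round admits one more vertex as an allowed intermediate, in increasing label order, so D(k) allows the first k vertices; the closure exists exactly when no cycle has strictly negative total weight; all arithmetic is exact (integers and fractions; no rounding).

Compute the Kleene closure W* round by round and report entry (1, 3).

D(0):
  [0, 17, ∞, ∞, ∞]
  [∞, 0, 12, ∞, ∞]
  [∞, ∞, 0, ∞, ∞]
  [20, ∞, 0, 0, ∞]
  [∞, ∞, ∞, 16, 0]
D(1):
  [0, 17, ∞, ∞, ∞]
  [∞, 0, 12, ∞, ∞]
  [∞, ∞, 0, ∞, ∞]
  [20, 37, 0, 0, ∞]
  [∞, ∞, ∞, 16, 0]
D(2):
  [0, 17, 29, ∞, ∞]
  [∞, 0, 12, ∞, ∞]
  [∞, ∞, 0, ∞, ∞]
  [20, 37, 0, 0, ∞]
  [∞, ∞, ∞, 16, 0]
D(3):
  [0, 17, 29, ∞, ∞]
  [∞, 0, 12, ∞, ∞]
  [∞, ∞, 0, ∞, ∞]
  [20, 37, 0, 0, ∞]
  [∞, ∞, ∞, 16, 0]
D(4):
  [0, 17, 29, ∞, ∞]
  [∞, 0, 12, ∞, ∞]
  [∞, ∞, 0, ∞, ∞]
  [20, 37, 0, 0, ∞]
  [36, 53, 16, 16, 0]
D(5):
  [0, 17, 29, ∞, ∞]
  [∞, 0, 12, ∞, ∞]
  [∞, ∞, 0, ∞, ∞]
  [20, 37, 0, 0, ∞]
  [36, 53, 16, 16, 0]
Answer: W*[1][3] = 29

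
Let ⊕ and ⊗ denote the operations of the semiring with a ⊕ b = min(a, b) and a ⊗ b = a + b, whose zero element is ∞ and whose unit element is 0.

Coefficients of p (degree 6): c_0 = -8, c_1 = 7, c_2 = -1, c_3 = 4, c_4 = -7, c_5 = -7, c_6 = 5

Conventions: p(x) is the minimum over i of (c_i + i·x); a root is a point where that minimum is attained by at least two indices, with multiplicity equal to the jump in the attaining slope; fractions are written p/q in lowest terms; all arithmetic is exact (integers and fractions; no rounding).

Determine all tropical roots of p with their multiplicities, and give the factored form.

hull edge (i=0, c=-8) to (i=5, c=-7): slope 1/5, span 5
hull edge (i=5, c=-7) to (i=6, c=5): slope 12, span 1
Factored form: p(x) = 5 ⊗ (x ⊕ (-12)) ⊗ (x ⊕ (-1/5)) ⊗ (x ⊕ (-1/5)) ⊗ (x ⊕ (-1/5)) ⊗ (x ⊕ (-1/5)) ⊗ (x ⊕ (-1/5))
Answer: roots = -12 (mult 1), -1/5 (mult 5)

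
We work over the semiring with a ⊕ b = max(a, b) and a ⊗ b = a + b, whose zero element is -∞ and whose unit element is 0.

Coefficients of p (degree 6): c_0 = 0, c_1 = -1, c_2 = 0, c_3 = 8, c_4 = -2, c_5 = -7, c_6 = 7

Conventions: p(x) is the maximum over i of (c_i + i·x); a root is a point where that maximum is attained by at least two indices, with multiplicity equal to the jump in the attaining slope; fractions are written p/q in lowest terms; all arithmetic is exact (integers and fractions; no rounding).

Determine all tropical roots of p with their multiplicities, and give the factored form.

hull edge (i=0, c=0) to (i=3, c=8): slope 8/3, span 3
hull edge (i=3, c=8) to (i=6, c=7): slope -1/3, span 3
Factored form: p(x) = 7 ⊗ (x ⊕ (-8/3)) ⊗ (x ⊕ (-8/3)) ⊗ (x ⊕ (-8/3)) ⊗ (x ⊕ 1/3) ⊗ (x ⊕ 1/3) ⊗ (x ⊕ 1/3)
Answer: roots = -8/3 (mult 3), 1/3 (mult 3)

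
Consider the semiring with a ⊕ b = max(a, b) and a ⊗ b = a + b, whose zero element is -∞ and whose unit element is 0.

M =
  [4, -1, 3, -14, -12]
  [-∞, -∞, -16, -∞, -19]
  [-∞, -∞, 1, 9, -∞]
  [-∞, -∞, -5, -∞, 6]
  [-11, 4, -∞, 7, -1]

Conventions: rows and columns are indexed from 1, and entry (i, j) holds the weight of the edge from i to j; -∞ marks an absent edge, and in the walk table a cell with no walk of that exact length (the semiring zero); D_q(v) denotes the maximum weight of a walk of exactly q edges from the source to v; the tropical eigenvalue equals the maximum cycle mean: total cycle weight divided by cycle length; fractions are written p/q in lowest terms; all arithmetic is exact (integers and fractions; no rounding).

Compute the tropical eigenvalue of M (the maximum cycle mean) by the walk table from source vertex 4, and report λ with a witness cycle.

q=0: [-∞, -∞, -∞, 0, -∞]
q=1: [-∞, -∞, -5, -∞, 6]
q=2: [-5, 10, -4, 13, 5]
q=3: [-1, 9, 8, 12, 19]
q=4: [8, 23, 9, 26, 18]
q=5: [12, 22, 21, 25, 32]
Optimal cycle mean attained by: cycle 4->5->4, total 6 + 7, length 2.
Answer: λ = 13/2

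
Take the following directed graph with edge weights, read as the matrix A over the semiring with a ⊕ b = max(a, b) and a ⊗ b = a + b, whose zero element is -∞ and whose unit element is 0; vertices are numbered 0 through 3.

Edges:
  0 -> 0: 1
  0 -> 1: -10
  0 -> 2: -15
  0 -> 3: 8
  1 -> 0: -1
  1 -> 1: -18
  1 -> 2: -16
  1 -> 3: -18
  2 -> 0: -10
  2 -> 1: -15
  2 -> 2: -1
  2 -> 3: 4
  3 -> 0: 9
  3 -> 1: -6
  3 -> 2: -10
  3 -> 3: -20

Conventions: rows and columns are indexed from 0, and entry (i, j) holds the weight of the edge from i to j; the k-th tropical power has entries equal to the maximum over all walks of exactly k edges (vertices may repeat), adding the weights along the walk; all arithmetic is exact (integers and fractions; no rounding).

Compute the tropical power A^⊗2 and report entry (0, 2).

A^⊗2:
  [17, 2, -2, 9]
  [0, -11, -16, 7]
  [13, -2, -2, 3]
  [10, -1, -6, 17]
Key observation: the optimum is the walk 0->3->2, with weight 8 + (-10) = -2.
Optimal value attained by: walk 0->3->2.
Answer: (A^⊗2)[0][2] = -2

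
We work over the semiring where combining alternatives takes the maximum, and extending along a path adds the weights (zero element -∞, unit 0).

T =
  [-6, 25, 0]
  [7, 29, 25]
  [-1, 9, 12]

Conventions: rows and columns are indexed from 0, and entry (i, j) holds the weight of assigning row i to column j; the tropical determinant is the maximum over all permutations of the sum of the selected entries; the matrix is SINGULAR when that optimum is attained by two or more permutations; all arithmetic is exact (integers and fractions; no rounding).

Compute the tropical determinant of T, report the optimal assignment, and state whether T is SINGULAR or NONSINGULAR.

σ = (0, 1, 2): (-6) + 29 + 12 = 35
σ = (0, 2, 1): (-6) + 25 + 9 = 28
σ = (1, 0, 2): 25 + 7 + 12 = 44
σ = (1, 2, 0): 25 + 25 + (-1) = 49
σ = (2, 0, 1): 0 + 7 + 9 = 16
σ = (2, 1, 0): 0 + 29 + (-1) = 28
Optimal value attained by: σ = (1, 2, 0).
Answer: det⊕(T) = 49; verdict: NONSINGULAR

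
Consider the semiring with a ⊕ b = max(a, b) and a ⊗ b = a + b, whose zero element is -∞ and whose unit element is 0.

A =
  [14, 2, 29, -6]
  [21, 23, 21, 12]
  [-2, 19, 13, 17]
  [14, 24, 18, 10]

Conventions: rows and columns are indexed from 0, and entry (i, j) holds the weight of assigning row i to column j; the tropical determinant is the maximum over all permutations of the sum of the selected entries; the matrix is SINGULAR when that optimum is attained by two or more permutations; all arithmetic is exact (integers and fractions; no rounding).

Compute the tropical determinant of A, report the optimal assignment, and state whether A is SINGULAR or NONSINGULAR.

σ = (0, 1, 2, 3): 14 + 23 + 13 + 10 = 60
σ = (0, 1, 3, 2): 14 + 23 + 17 + 18 = 72
σ = (0, 2, 1, 3): 14 + 21 + 19 + 10 = 64
σ = (0, 2, 3, 1): 14 + 21 + 17 + 24 = 76
σ = (0, 3, 1, 2): 14 + 12 + 19 + 18 = 63
σ = (0, 3, 2, 1): 14 + 12 + 13 + 24 = 63
σ = (1, 0, 2, 3): 2 + 21 + 13 + 10 = 46
σ = (1, 0, 3, 2): 2 + 21 + 17 + 18 = 58
σ = (1, 2, 0, 3): 2 + 21 + (-2) + 10 = 31
σ = (1, 2, 3, 0): 2 + 21 + 17 + 14 = 54
σ = (1, 3, 0, 2): 2 + 12 + (-2) + 18 = 30
σ = (1, 3, 2, 0): 2 + 12 + 13 + 14 = 41
σ = (2, 0, 1, 3): 29 + 21 + 19 + 10 = 79
σ = (2, 0, 3, 1): 29 + 21 + 17 + 24 = 91
σ = (2, 1, 0, 3): 29 + 23 + (-2) + 10 = 60
σ = (2, 1, 3, 0): 29 + 23 + 17 + 14 = 83
σ = (2, 3, 0, 1): 29 + 12 + (-2) + 24 = 63
σ = (2, 3, 1, 0): 29 + 12 + 19 + 14 = 74
σ = (3, 0, 1, 2): (-6) + 21 + 19 + 18 = 52
σ = (3, 0, 2, 1): (-6) + 21 + 13 + 24 = 52
σ = (3, 1, 0, 2): (-6) + 23 + (-2) + 18 = 33
σ = (3, 1, 2, 0): (-6) + 23 + 13 + 14 = 44
σ = (3, 2, 0, 1): (-6) + 21 + (-2) + 24 = 37
σ = (3, 2, 1, 0): (-6) + 21 + 19 + 14 = 48
Optimal value attained by: σ = (2, 0, 3, 1).
Answer: det⊕(A) = 91; verdict: NONSINGULAR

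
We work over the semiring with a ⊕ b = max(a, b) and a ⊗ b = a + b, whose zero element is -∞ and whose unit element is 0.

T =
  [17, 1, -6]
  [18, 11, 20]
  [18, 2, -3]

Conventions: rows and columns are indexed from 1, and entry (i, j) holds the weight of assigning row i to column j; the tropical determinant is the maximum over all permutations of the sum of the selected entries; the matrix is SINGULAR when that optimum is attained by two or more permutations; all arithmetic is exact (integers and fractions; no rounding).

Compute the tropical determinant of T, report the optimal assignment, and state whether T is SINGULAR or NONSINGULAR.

σ = (1, 2, 3): 17 + 11 + (-3) = 25
σ = (1, 3, 2): 17 + 20 + 2 = 39
σ = (2, 1, 3): 1 + 18 + (-3) = 16
σ = (2, 3, 1): 1 + 20 + 18 = 39
σ = (3, 1, 2): (-6) + 18 + 2 = 14
σ = (3, 2, 1): (-6) + 11 + 18 = 23
Optimal value attained by: σ = (1, 3, 2).
Answer: det⊕(T) = 39; verdict: SINGULAR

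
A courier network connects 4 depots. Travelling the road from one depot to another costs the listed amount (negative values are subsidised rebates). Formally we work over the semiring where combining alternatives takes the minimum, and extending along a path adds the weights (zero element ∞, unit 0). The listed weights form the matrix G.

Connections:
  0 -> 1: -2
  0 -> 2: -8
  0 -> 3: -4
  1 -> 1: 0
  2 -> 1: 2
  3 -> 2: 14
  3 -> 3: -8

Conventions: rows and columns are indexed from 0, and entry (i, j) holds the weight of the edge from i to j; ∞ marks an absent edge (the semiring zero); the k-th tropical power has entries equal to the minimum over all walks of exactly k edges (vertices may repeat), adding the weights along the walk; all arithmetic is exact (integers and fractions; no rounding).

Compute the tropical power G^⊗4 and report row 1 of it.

G^⊗2:
  [∞, -6, 10, -12]
  [∞, 0, ∞, ∞]
  [∞, 2, ∞, ∞]
  [∞, 16, 6, -16]
G^⊗3:
  [∞, -6, 2, -20]
  [∞, 0, ∞, ∞]
  [∞, 2, ∞, ∞]
  [∞, 8, -2, -24]
G^⊗4:
  [∞, -6, -6, -28]
  [∞, 0, ∞, ∞]
  [∞, 2, ∞, ∞]
  [∞, 0, -10, -32]
Answer: row 1 of G^⊗4 = [∞, 0, ∞, ∞]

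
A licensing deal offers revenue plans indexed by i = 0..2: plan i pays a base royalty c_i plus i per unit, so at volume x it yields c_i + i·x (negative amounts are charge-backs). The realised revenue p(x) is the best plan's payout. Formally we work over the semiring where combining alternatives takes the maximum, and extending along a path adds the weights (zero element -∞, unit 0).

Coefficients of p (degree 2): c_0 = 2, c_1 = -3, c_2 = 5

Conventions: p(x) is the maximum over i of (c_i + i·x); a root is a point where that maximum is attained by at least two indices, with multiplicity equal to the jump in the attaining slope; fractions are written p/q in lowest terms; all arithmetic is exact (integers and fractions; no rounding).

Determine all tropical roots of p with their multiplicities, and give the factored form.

hull edge (i=0, c=2) to (i=2, c=5): slope 3/2, span 2
Factored form: p(x) = 5 ⊗ (x ⊕ (-3/2)) ⊗ (x ⊕ (-3/2))
Answer: roots = -3/2 (mult 2)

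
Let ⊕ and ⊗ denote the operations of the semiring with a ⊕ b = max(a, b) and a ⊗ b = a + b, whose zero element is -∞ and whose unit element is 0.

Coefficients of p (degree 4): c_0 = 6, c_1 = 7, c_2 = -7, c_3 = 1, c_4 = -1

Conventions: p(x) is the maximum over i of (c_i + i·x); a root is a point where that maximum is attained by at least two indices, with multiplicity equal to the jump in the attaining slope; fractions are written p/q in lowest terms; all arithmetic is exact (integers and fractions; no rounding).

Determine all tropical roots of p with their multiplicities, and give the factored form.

hull edge (i=0, c=6) to (i=1, c=7): slope 1, span 1
hull edge (i=1, c=7) to (i=4, c=-1): slope -8/3, span 3
Factored form: p(x) = -1 ⊗ (x ⊕ (-1)) ⊗ (x ⊕ 8/3) ⊗ (x ⊕ 8/3) ⊗ (x ⊕ 8/3)
Answer: roots = -1 (mult 1), 8/3 (mult 3)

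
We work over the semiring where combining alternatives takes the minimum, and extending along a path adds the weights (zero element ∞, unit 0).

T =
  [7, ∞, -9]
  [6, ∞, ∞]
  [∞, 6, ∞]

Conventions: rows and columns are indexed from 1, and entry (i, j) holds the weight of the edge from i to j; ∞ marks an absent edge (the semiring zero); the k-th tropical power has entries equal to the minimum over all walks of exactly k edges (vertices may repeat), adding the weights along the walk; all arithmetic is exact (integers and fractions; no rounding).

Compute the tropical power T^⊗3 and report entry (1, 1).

T^⊗2:
  [14, -3, -2]
  [13, ∞, -3]
  [12, ∞, ∞]
T^⊗3:
  [3, 4, 5]
  [20, 3, 4]
  [19, ∞, 3]
Key observation: the optimum is the walk 1->3->2->1, with weight (-9) + 6 + 6 = 3.
Optimal value attained by: walk 1->3->2->1.
Answer: (T^⊗3)[1][1] = 3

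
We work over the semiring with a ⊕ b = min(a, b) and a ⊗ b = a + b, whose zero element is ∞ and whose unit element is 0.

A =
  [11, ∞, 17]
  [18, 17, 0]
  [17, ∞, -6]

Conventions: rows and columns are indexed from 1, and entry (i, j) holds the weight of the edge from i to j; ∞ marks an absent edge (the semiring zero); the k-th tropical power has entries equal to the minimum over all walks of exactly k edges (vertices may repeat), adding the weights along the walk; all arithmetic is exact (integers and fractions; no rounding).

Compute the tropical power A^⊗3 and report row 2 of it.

A^⊗2:
  [22, ∞, 11]
  [17, 34, -6]
  [11, ∞, -12]
A^⊗3:
  [28, ∞, 5]
  [11, 51, -12]
  [5, ∞, -18]
Answer: row 2 of A^⊗3 = [11, 51, -12]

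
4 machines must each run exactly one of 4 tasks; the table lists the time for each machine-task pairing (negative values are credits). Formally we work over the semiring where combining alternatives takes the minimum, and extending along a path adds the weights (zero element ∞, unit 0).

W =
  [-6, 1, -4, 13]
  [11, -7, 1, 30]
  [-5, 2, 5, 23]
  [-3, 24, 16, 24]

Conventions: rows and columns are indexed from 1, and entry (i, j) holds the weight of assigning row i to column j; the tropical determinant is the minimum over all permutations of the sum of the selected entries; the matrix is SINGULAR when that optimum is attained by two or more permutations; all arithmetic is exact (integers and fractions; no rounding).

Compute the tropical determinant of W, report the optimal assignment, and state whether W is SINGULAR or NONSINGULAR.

σ = (1, 2, 3, 4): (-6) + (-7) + 5 + 24 = 16
σ = (1, 2, 4, 3): (-6) + (-7) + 23 + 16 = 26
σ = (1, 3, 2, 4): (-6) + 1 + 2 + 24 = 21
σ = (1, 3, 4, 2): (-6) + 1 + 23 + 24 = 42
σ = (1, 4, 2, 3): (-6) + 30 + 2 + 16 = 42
σ = (1, 4, 3, 2): (-6) + 30 + 5 + 24 = 53
σ = (2, 1, 3, 4): 1 + 11 + 5 + 24 = 41
σ = (2, 1, 4, 3): 1 + 11 + 23 + 16 = 51
σ = (2, 3, 1, 4): 1 + 1 + (-5) + 24 = 21
σ = (2, 3, 4, 1): 1 + 1 + 23 + (-3) = 22
σ = (2, 4, 1, 3): 1 + 30 + (-5) + 16 = 42
σ = (2, 4, 3, 1): 1 + 30 + 5 + (-3) = 33
σ = (3, 1, 2, 4): (-4) + 11 + 2 + 24 = 33
σ = (3, 1, 4, 2): (-4) + 11 + 23 + 24 = 54
σ = (3, 2, 1, 4): (-4) + (-7) + (-5) + 24 = 8
σ = (3, 2, 4, 1): (-4) + (-7) + 23 + (-3) = 9
σ = (3, 4, 1, 2): (-4) + 30 + (-5) + 24 = 45
σ = (3, 4, 2, 1): (-4) + 30 + 2 + (-3) = 25
σ = (4, 1, 2, 3): 13 + 11 + 2 + 16 = 42
σ = (4, 1, 3, 2): 13 + 11 + 5 + 24 = 53
σ = (4, 2, 1, 3): 13 + (-7) + (-5) + 16 = 17
σ = (4, 2, 3, 1): 13 + (-7) + 5 + (-3) = 8
σ = (4, 3, 1, 2): 13 + 1 + (-5) + 24 = 33
σ = (4, 3, 2, 1): 13 + 1 + 2 + (-3) = 13
Optimal value attained by: σ = (3, 2, 1, 4).
Answer: det⊕(W) = 8; verdict: SINGULAR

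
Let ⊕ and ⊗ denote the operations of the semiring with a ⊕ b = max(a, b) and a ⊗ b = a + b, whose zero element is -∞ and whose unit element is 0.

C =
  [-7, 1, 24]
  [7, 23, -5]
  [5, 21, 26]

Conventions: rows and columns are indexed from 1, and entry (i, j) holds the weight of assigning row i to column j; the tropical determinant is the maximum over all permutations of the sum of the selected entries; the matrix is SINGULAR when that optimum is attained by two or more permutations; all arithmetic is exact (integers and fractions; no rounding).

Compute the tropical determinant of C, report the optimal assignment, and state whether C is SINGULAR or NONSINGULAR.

σ = (1, 2, 3): (-7) + 23 + 26 = 42
σ = (1, 3, 2): (-7) + (-5) + 21 = 9
σ = (2, 1, 3): 1 + 7 + 26 = 34
σ = (2, 3, 1): 1 + (-5) + 5 = 1
σ = (3, 1, 2): 24 + 7 + 21 = 52
σ = (3, 2, 1): 24 + 23 + 5 = 52
Optimal value attained by: σ = (3, 1, 2).
Answer: det⊕(C) = 52; verdict: SINGULAR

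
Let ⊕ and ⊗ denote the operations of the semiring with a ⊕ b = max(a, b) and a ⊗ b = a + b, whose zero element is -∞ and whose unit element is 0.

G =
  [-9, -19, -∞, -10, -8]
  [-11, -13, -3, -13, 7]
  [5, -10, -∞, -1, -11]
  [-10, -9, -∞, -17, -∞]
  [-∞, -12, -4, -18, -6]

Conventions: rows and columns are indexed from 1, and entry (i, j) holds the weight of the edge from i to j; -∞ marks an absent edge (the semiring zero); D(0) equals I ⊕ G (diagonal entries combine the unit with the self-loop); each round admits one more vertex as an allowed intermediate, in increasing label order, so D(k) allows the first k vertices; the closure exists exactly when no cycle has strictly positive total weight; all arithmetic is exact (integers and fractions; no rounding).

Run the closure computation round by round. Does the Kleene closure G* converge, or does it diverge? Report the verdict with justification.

D(0):
  [0, -19, -∞, -10, -8]
  [-11, 0, -3, -13, 7]
  [5, -10, 0, -1, -11]
  [-10, -9, -∞, 0, -∞]
  [-∞, -12, -4, -18, 0]
D(1):
  [0, -19, -∞, -10, -8]
  [-11, 0, -3, -13, 7]
  [5, -10, 0, -1, -3]
  [-10, -9, -∞, 0, -18]
  [-∞, -12, -4, -18, 0]
D(2):
  [0, -19, -22, -10, -8]
  [-11, 0, -3, -13, 7]
  [5, -10, 0, -1, -3]
  [-10, -9, -12, 0, -2]
  [-23, -12, -4, -18, 0]
D(3):
  [0, -19, -22, -10, -8]
  [2, 0, -3, -4, 7]
  [5, -10, 0, -1, -3]
  [-7, -9, -12, 0, -2]
  [1, -12, -4, -5, 0]
D(4):
  [0, -19, -22, -10, -8]
  [2, 0, -3, -4, 7]
  [5, -10, 0, -1, -3]
  [-7, -9, -12, 0, -2]
  [1, -12, -4, -5, 0]
D(5):
  [0, -19, -12, -10, -8]
  [8, 0, 3, 2, 7]
  [5, -10, 0, -1, -3]
  [-1, -9, -6, 0, -2]
  [1, -12, -4, -5, 0]
Key observation: every diagonal entry stays at the unit through all rounds, so no improving cycle exists.
Answer: CONVERGES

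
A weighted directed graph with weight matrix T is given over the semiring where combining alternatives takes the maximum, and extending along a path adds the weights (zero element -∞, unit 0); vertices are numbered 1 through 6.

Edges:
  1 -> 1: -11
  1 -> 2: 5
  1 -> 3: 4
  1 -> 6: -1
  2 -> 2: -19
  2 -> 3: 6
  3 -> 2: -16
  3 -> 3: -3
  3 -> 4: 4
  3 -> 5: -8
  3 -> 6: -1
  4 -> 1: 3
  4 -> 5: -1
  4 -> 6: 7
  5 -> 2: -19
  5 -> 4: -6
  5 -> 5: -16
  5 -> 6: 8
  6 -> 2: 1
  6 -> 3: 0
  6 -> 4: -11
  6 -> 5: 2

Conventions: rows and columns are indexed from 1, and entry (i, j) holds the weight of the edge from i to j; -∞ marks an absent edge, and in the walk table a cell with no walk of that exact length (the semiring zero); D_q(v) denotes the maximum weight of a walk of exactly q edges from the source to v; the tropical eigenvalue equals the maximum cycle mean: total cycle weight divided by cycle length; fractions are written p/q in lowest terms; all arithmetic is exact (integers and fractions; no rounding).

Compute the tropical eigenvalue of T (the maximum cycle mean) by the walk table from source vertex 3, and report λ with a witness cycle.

q=0: [-∞, -∞, 0, -∞, -∞, -∞]
q=1: [-∞, -16, -3, 4, -8, -1]
q=2: [7, 0, -1, 1, 3, 11]
q=3: [4, 12, 11, 3, 13, 11]
q=4: [6, 12, 18, 15, 13, 21]
q=5: [18, 22, 21, 22, 23, 22]
q=6: [25, 23, 28, 25, 24, 31]
Optimal cycle mean attained by: cycle 5->6->5, total 8 + 2, length 2.
Answer: λ = 5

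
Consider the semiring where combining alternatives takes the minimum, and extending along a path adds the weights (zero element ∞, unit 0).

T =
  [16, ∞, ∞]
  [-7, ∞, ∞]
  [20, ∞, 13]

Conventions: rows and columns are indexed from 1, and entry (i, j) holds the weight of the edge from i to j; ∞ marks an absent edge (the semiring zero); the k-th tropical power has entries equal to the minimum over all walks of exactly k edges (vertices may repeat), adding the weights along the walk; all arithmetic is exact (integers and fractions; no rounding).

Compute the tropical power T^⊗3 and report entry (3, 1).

T^⊗2:
  [32, ∞, ∞]
  [9, ∞, ∞]
  [33, ∞, 26]
T^⊗3:
  [48, ∞, ∞]
  [25, ∞, ∞]
  [46, ∞, 39]
Key observation: the optimum is the walk 3->3->3->1, with weight 13 + 13 + 20 = 46.
Optimal value attained by: walk 3->3->3->1.
Answer: (T^⊗3)[3][1] = 46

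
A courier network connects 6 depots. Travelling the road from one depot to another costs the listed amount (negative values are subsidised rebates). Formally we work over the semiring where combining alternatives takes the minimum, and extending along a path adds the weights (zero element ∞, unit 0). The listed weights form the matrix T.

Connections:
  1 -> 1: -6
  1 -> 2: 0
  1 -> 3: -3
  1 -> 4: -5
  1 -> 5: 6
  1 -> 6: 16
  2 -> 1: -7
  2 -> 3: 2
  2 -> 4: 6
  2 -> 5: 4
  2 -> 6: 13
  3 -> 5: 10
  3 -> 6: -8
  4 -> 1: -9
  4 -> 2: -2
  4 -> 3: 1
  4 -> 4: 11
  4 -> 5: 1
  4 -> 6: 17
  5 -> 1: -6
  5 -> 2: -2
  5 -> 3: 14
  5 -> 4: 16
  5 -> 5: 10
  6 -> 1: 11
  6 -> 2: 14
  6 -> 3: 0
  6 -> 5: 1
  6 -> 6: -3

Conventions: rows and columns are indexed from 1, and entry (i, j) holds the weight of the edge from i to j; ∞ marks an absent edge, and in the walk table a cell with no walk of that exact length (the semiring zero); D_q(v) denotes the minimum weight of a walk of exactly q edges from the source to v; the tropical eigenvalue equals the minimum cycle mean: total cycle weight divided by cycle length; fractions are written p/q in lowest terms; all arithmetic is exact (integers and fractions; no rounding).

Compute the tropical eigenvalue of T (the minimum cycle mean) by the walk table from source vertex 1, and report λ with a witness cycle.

q=0: [0, ∞, ∞, ∞, ∞, ∞]
q=1: [-6, 0, -3, -5, 6, 16]
q=2: [-14, -7, -9, -11, -4, -11]
q=3: [-20, -14, -17, -19, -10, -17]
q=4: [-28, -21, -23, -25, -18, -25]
q=5: [-34, -28, -31, -33, -24, -31]
q=6: [-42, -35, -37, -39, -32, -39]
Optimal cycle mean attained by: cycle 1->4->1, total (-5) + (-9), length 2.
Answer: λ = -7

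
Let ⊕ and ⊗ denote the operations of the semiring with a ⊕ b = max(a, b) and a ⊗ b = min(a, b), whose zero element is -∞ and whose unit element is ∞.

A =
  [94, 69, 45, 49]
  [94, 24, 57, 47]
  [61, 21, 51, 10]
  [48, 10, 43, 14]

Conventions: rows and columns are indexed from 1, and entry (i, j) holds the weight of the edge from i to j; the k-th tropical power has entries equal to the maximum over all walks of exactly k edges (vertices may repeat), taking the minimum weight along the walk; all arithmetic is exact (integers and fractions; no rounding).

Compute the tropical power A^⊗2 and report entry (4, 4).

A^⊗2:
  [94, 69, 57, 49]
  [94, 69, 51, 49]
  [61, 61, 51, 49]
  [48, 48, 45, 48]
Key observation: the optimum is the walk 4->1->4, with weight 48 min 49 = 48.
Optimal value attained by: walk 4->1->4.
Answer: (A^⊗2)[4][4] = 48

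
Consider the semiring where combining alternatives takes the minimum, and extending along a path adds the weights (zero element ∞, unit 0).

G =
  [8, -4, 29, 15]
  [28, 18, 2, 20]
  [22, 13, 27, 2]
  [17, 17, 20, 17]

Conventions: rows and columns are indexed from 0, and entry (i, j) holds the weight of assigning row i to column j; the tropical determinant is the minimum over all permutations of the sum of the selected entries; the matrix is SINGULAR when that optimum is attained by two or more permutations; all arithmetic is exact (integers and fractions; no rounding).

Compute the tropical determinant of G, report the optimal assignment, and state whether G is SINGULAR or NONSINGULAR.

σ = (0, 1, 2, 3): 8 + 18 + 27 + 17 = 70
σ = (0, 1, 3, 2): 8 + 18 + 2 + 20 = 48
σ = (0, 2, 1, 3): 8 + 2 + 13 + 17 = 40
σ = (0, 2, 3, 1): 8 + 2 + 2 + 17 = 29
σ = (0, 3, 1, 2): 8 + 20 + 13 + 20 = 61
σ = (0, 3, 2, 1): 8 + 20 + 27 + 17 = 72
σ = (1, 0, 2, 3): (-4) + 28 + 27 + 17 = 68
σ = (1, 0, 3, 2): (-4) + 28 + 2 + 20 = 46
σ = (1, 2, 0, 3): (-4) + 2 + 22 + 17 = 37
σ = (1, 2, 3, 0): (-4) + 2 + 2 + 17 = 17
σ = (1, 3, 0, 2): (-4) + 20 + 22 + 20 = 58
σ = (1, 3, 2, 0): (-4) + 20 + 27 + 17 = 60
σ = (2, 0, 1, 3): 29 + 28 + 13 + 17 = 87
σ = (2, 0, 3, 1): 29 + 28 + 2 + 17 = 76
σ = (2, 1, 0, 3): 29 + 18 + 22 + 17 = 86
σ = (2, 1, 3, 0): 29 + 18 + 2 + 17 = 66
σ = (2, 3, 0, 1): 29 + 20 + 22 + 17 = 88
σ = (2, 3, 1, 0): 29 + 20 + 13 + 17 = 79
σ = (3, 0, 1, 2): 15 + 28 + 13 + 20 = 76
σ = (3, 0, 2, 1): 15 + 28 + 27 + 17 = 87
σ = (3, 1, 0, 2): 15 + 18 + 22 + 20 = 75
σ = (3, 1, 2, 0): 15 + 18 + 27 + 17 = 77
σ = (3, 2, 0, 1): 15 + 2 + 22 + 17 = 56
σ = (3, 2, 1, 0): 15 + 2 + 13 + 17 = 47
Optimal value attained by: σ = (1, 2, 3, 0).
Answer: det⊕(G) = 17; verdict: NONSINGULAR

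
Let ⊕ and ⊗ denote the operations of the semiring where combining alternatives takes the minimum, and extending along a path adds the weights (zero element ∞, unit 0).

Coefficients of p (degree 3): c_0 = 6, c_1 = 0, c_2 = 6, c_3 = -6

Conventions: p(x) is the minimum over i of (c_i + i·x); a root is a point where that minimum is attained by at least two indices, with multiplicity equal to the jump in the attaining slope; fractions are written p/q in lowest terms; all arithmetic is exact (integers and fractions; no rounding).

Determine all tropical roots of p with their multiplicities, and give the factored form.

hull edge (i=0, c=6) to (i=1, c=0): slope -6, span 1
hull edge (i=1, c=0) to (i=3, c=-6): slope -3, span 2
Factored form: p(x) = -6 ⊗ (x ⊕ 3) ⊗ (x ⊕ 3) ⊗ (x ⊕ 6)
Answer: roots = 3 (mult 2), 6 (mult 1)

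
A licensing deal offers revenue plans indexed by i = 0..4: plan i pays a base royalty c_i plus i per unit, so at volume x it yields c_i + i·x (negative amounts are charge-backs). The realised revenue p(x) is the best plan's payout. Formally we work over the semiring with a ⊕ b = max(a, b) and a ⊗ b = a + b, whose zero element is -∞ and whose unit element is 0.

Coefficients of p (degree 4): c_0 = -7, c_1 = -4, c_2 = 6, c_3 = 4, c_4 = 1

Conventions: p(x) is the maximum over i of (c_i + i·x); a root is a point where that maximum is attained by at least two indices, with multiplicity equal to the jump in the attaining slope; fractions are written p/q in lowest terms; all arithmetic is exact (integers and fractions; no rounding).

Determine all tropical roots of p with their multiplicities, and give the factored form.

hull edge (i=0, c=-7) to (i=2, c=6): slope 13/2, span 2
hull edge (i=2, c=6) to (i=3, c=4): slope -2, span 1
hull edge (i=3, c=4) to (i=4, c=1): slope -3, span 1
Factored form: p(x) = 1 ⊗ (x ⊕ (-13/2)) ⊗ (x ⊕ (-13/2)) ⊗ (x ⊕ 2) ⊗ (x ⊕ 3)
Answer: roots = -13/2 (mult 2), 2 (mult 1), 3 (mult 1)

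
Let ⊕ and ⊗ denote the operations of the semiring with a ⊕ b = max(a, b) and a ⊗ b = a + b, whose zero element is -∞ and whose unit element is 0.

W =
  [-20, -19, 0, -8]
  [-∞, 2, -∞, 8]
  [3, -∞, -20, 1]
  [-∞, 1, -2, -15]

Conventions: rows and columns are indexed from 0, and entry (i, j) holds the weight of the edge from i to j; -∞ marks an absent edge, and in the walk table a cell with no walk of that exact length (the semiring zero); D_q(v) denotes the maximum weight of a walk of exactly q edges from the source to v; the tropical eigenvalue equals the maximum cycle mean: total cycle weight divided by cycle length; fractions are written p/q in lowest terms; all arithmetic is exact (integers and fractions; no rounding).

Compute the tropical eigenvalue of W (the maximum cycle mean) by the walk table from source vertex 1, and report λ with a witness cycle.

q=0: [-∞, 0, -∞, -∞]
q=1: [-∞, 2, -∞, 8]
q=2: [-∞, 9, 6, 10]
q=3: [9, 11, 8, 17]
q=4: [11, 18, 15, 19]
Optimal cycle mean attained by: cycle 1->3->1, total 8 + 1, length 2.
Answer: λ = 9/2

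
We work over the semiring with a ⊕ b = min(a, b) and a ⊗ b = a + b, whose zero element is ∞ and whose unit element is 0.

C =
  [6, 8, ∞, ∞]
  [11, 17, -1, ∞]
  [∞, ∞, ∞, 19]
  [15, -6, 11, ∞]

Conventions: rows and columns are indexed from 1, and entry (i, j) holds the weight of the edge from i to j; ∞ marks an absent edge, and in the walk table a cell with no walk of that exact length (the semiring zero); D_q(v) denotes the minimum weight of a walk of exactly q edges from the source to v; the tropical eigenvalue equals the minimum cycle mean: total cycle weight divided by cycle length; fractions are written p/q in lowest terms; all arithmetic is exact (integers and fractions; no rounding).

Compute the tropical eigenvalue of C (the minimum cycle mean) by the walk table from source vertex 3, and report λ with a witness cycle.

q=0: [∞, ∞, 0, ∞]
q=1: [∞, ∞, ∞, 19]
q=2: [34, 13, 30, ∞]
q=3: [24, 30, 12, 49]
q=4: [30, 32, 29, 31]
Optimal cycle mean attained by: cycle 2->3->4->2, total (-1) + 19 + (-6), length 3.
Answer: λ = 4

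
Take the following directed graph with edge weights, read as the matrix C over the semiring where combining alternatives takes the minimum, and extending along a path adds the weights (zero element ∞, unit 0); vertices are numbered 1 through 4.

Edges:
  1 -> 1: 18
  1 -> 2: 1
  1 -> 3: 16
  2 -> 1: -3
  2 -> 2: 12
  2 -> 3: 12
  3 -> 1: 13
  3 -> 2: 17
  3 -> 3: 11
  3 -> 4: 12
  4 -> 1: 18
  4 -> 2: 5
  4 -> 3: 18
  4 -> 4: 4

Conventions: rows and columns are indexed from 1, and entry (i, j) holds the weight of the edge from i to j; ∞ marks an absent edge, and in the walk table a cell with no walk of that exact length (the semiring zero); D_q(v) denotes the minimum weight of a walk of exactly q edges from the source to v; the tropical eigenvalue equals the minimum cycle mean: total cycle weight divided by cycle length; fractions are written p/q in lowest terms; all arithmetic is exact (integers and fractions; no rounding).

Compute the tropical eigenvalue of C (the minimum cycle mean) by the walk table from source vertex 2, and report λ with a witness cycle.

q=0: [∞, 0, ∞, ∞]
q=1: [-3, 12, 12, ∞]
q=2: [9, -2, 13, 24]
q=3: [-5, 10, 10, 25]
q=4: [7, -4, 11, 22]
Optimal cycle mean attained by: cycle 1->2->1, total 1 + (-3), length 2.
Answer: λ = -1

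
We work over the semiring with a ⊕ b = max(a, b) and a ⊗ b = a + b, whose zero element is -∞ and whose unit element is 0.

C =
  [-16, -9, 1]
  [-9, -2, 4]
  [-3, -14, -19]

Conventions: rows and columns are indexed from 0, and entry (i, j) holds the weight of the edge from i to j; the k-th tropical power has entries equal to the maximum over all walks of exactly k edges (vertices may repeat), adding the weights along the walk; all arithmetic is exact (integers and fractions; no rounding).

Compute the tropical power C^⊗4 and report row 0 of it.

C^⊗2:
  [-2, -11, -5]
  [1, -4, 2]
  [-19, -12, -2]
C^⊗3:
  [-8, -11, -1]
  [-1, -6, 2]
  [-5, -14, -8]
C^⊗4:
  [-4, -13, -7]
  [-1, -8, 0]
  [-11, -14, -4]
Answer: row 0 of C^⊗4 = [-4, -13, -7]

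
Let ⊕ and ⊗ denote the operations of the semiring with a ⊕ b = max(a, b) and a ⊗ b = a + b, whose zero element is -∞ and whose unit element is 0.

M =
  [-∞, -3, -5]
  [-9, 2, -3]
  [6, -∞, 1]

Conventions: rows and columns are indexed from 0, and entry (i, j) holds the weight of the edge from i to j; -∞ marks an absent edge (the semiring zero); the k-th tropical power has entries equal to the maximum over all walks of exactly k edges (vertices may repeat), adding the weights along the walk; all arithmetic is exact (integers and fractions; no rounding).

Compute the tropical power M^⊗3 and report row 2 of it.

M^⊗2:
  [1, -1, -4]
  [3, 4, -1]
  [7, 3, 2]
M^⊗3:
  [2, 1, -3]
  [5, 6, 1]
  [8, 5, 3]
Answer: row 2 of M^⊗3 = [8, 5, 3]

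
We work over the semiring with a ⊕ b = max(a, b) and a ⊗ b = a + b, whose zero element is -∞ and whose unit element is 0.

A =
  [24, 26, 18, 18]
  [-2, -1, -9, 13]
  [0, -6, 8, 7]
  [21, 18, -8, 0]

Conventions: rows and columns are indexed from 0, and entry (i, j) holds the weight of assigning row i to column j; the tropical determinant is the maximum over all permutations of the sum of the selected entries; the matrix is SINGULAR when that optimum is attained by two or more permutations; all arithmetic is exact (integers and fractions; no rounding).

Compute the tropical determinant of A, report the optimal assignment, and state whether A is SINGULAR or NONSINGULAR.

σ = (0, 1, 2, 3): 24 + (-1) + 8 + 0 = 31
σ = (0, 1, 3, 2): 24 + (-1) + 7 + (-8) = 22
σ = (0, 2, 1, 3): 24 + (-9) + (-6) + 0 = 9
σ = (0, 2, 3, 1): 24 + (-9) + 7 + 18 = 40
σ = (0, 3, 1, 2): 24 + 13 + (-6) + (-8) = 23
σ = (0, 3, 2, 1): 24 + 13 + 8 + 18 = 63
σ = (1, 0, 2, 3): 26 + (-2) + 8 + 0 = 32
σ = (1, 0, 3, 2): 26 + (-2) + 7 + (-8) = 23
σ = (1, 2, 0, 3): 26 + (-9) + 0 + 0 = 17
σ = (1, 2, 3, 0): 26 + (-9) + 7 + 21 = 45
σ = (1, 3, 0, 2): 26 + 13 + 0 + (-8) = 31
σ = (1, 3, 2, 0): 26 + 13 + 8 + 21 = 68
σ = (2, 0, 1, 3): 18 + (-2) + (-6) + 0 = 10
σ = (2, 0, 3, 1): 18 + (-2) + 7 + 18 = 41
σ = (2, 1, 0, 3): 18 + (-1) + 0 + 0 = 17
σ = (2, 1, 3, 0): 18 + (-1) + 7 + 21 = 45
σ = (2, 3, 0, 1): 18 + 13 + 0 + 18 = 49
σ = (2, 3, 1, 0): 18 + 13 + (-6) + 21 = 46
σ = (3, 0, 1, 2): 18 + (-2) + (-6) + (-8) = 2
σ = (3, 0, 2, 1): 18 + (-2) + 8 + 18 = 42
σ = (3, 1, 0, 2): 18 + (-1) + 0 + (-8) = 9
σ = (3, 1, 2, 0): 18 + (-1) + 8 + 21 = 46
σ = (3, 2, 0, 1): 18 + (-9) + 0 + 18 = 27
σ = (3, 2, 1, 0): 18 + (-9) + (-6) + 21 = 24
Optimal value attained by: σ = (1, 3, 2, 0).
Answer: det⊕(A) = 68; verdict: NONSINGULAR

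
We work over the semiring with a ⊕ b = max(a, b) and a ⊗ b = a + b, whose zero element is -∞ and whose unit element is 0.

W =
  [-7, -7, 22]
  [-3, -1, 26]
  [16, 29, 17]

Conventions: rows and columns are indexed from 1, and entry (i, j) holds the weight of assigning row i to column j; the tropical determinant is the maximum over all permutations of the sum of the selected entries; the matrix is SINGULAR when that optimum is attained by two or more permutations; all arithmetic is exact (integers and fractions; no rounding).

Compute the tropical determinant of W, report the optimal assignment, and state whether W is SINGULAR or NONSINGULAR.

σ = (1, 2, 3): (-7) + (-1) + 17 = 9
σ = (1, 3, 2): (-7) + 26 + 29 = 48
σ = (2, 1, 3): (-7) + (-3) + 17 = 7
σ = (2, 3, 1): (-7) + 26 + 16 = 35
σ = (3, 1, 2): 22 + (-3) + 29 = 48
σ = (3, 2, 1): 22 + (-1) + 16 = 37
Optimal value attained by: σ = (1, 3, 2).
Answer: det⊕(W) = 48; verdict: SINGULAR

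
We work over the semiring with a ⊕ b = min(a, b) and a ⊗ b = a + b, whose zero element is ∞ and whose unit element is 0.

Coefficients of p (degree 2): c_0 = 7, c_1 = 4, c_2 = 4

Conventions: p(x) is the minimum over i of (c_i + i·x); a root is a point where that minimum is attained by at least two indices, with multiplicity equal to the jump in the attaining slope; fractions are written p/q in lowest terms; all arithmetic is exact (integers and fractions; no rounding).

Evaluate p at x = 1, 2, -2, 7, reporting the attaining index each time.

p(1) = min(7+0·1=7, 4+1·1=5, 4+2·1=6) = 5 (attained by i=1)
p(2) = min(7+0·2=7, 4+1·2=6, 4+2·2=8) = 6 (attained by i=1)
p(-2) = min(7+0·(-2)=7, 4+1·(-2)=2, 4+2·(-2)=0) = 0 (attained by i=2)
p(7) = min(7+0·7=7, 4+1·7=11, 4+2·7=18) = 7 (attained by i=0)
Answer: p(1) = 5; p(2) = 6; p(-2) = 0; p(7) = 7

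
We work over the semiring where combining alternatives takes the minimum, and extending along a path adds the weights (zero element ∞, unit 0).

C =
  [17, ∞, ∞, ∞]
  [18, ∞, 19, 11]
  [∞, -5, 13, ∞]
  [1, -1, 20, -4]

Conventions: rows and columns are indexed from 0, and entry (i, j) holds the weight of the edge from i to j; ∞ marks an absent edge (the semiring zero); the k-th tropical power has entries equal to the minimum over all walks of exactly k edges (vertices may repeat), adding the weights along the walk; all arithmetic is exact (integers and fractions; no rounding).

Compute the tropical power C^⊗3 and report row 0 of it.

C^⊗2:
  [34, ∞, ∞, ∞]
  [12, 10, 31, 7]
  [13, 8, 14, 6]
  [-3, -5, 16, -8]
C^⊗3:
  [51, ∞, ∞, ∞]
  [8, 6, 27, 3]
  [7, 5, 26, 2]
  [-7, -9, 12, -12]
Answer: row 0 of C^⊗3 = [51, ∞, ∞, ∞]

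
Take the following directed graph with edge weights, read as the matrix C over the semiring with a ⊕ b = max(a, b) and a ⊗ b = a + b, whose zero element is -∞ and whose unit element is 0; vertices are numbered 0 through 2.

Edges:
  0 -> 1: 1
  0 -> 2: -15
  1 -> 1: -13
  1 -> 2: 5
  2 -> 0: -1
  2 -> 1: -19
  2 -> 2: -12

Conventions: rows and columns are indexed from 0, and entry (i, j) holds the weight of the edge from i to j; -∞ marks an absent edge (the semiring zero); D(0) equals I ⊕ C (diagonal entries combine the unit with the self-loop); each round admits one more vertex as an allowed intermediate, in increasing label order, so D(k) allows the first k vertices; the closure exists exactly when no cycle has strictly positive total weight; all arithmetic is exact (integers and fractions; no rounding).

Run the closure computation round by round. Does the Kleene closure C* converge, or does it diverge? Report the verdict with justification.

D(0):
  [0, 1, -15]
  [-∞, 0, 5]
  [-1, -19, 0]
D(1):
  [0, 1, -15]
  [-∞, 0, 5]
  [-1, 0, 0]
Detection: at round 2, diagonal entry (2, 2) turns strictly positive.
Key observation: the cycle 2->0->1->2 has total weight (-1) + 1 + 5, which is strictly positive.
Answer: DIVERGES — positive cycle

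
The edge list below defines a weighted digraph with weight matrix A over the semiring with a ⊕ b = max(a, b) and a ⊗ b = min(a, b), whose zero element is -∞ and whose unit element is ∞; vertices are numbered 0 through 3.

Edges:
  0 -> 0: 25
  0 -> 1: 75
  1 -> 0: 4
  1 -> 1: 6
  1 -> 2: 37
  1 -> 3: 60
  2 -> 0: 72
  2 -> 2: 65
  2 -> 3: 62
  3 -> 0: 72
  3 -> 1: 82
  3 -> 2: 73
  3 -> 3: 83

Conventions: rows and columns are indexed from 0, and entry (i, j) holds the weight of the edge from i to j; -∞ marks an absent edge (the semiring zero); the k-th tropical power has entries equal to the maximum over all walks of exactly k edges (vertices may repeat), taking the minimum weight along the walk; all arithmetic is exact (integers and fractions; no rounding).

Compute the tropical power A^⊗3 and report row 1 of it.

A^⊗2:
  [25, 25, 37, 60]
  [60, 60, 60, 60]
  [65, 72, 65, 62]
  [72, 82, 73, 83]
A^⊗3:
  [60, 60, 60, 60]
  [60, 60, 60, 60]
  [65, 65, 65, 62]
  [72, 82, 73, 83]
Answer: row 1 of A^⊗3 = [60, 60, 60, 60]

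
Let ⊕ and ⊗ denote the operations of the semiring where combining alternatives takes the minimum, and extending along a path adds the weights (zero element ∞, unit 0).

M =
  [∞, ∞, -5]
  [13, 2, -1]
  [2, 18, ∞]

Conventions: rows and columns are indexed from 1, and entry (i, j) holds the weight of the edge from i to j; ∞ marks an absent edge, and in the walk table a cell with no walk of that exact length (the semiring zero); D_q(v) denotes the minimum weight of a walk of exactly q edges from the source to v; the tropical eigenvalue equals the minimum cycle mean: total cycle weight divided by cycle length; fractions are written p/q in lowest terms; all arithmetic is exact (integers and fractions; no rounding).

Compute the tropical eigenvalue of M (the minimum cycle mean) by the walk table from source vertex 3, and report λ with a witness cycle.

q=0: [∞, ∞, 0]
q=1: [2, 18, ∞]
q=2: [31, 20, -3]
q=3: [-1, 15, 19]
Optimal cycle mean attained by: cycle 1->3->1, total (-5) + 2, length 2.
Answer: λ = -3/2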